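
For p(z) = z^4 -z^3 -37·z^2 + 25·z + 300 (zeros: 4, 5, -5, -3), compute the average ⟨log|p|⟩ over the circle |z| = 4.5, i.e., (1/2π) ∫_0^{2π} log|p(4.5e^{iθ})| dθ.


Zeros: -5, -3, 4, 5; r = 4.5.
Inside |z| < r: -3, 4. Outside (|z| ≥ r): -5, 5.
p(0) = 300, so log|p(0)| = log(300) = 5.7038.
Apply Jensen: I(r) = log|p(0)| + Σ_k log(r/|z_k|), summed over zeros inside |z| < r.
  log(r/|z_k|) for z_k = 4: log(4.5/4) = 0.1178
  log(r/|z_k|) for z_k = -3: log(4.5/3) = 0.4055
  Outside zeros (-5, 5) contribute nothing to the Jensen sum.
Sum over inside zeros: 0.5232.
I(r) = log|p(0)| + (inside sum) = 5.7038 + 0.5232 = 6.2270.
Note: since some zeros are outside |z| ≤ r, the simplified n·log(r) form does NOT apply — only the inside zeros contribute.

I(r) ≈ 6.2270.


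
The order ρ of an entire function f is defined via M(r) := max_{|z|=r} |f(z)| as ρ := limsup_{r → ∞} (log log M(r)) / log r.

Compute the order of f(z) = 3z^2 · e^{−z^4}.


M(r) = max_{|z|=r} |3|·|z|^2·|e^{−z^4}| = 3·r^2 · e^{1r^4} (the factors attain their maxima compatibly on |z|=r). Then log M(r) = log 3 + 2·log r + 1r^4, dominated by the last term, so log log M(r) ~ 4·log r. The polynomial factor 3z^2 contributes only a log r term and does not affect the order. ρ = 4.
Therefore ρ = 4.

Order ρ = 4.


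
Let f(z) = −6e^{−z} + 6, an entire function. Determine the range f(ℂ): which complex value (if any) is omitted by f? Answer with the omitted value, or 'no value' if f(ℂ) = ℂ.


Little Picard bounds the complement of f(ℂ) to at most one point.
e^{−z} is never zero on ℂ, so -6·e^{−z} takes every value in ℂ ∖ {0}. Adding 6 shifts the range to ℂ ∖ {6}. Thus f omits exactly the value 6.

Omitted value: 6.


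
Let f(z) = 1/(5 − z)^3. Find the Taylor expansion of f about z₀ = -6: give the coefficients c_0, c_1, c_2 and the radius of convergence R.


Let w = z − z₀, so z = z₀ + w.
Then 5 − z = 5 − (z₀ + w) = (5 − z₀) − w = 11 − w.
f(z) = 1/(11 − w)^3 = (1/(11)^3) · (1 − w/(11))^{−3}.
By the binomial series (1−u)^{−3} = Σ_{n≥0} C(n+2, 2) u^n for |u|<1, with u = w/(11):
  c_n = C(n+2, 2) / (11)^(n+3).
  c_0 = 1/(11)^3 = 1/1331.
  c_1 = 3/(11)^4 = 3/14641.
  c_2 = 6/(11)^5 = 6/161051.
The series is valid for |w/d| < 1, i.e. |z − z₀| < |d|.
Radius of convergence: R = |5 − z₀| = |11| = 11 (distance from z₀ to the singularity z = 5).

c_0 = 1/1331, c_1 = 3/14641, c_2 = 6/161051; R = 11.


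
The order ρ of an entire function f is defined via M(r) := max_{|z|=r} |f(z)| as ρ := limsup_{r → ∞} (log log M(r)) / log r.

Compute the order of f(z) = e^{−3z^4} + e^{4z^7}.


Each summand is entire of order 4 and 7 respectively (as in the single-exponential case). The order of a sum is at most the max of the orders, so ρ ≤ 7. For the lower bound: on |z|=r choose arg z so that 4z^7 is real positive; then |e^{4z^7}| = e^{4r^7} while |e^{-3z^4}| ≤ e^{3r^4} = o(e^{4r^7}). So |f| ≥ e^{4r^7}(1 − o(1)) and ρ ≥ 7. Hence ρ = max(4, 7) = 7.
Therefore ρ = 7.

Order ρ = 7.


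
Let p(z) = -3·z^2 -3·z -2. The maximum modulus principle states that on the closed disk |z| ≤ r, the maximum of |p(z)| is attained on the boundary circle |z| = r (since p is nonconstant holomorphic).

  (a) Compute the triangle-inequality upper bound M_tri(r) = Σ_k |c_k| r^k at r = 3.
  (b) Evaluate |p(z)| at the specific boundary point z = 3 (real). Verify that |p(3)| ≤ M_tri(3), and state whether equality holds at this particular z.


Coefficients: c_0 = -2, c_1 = -3, c_2 = -3. Radius r = 3.
Part (a). Triangle bound: M_tri(r) = Σ_k |c_k| r^k
  = |-2|·3^0 + |-3|·3^1 + |-3|·3^2
  = 2 + 9 + 27 = 38.
This bounds M(r) := max_{|z|=r} |p(z)| from above; equality holds iff all terms c_k z^k can be made to align in phase at a single z on |z|=r.
Part (b). At z = 3 (real, on the circle |z| = r):
  p(3) = (-2)·3^0 + (-3)·3^1 + (-3)·3^2 = -38.
  |p(3)| = 38.
Since all nonzero coefficients share the same sign, |p(3)| = 38 = M_tri(3); the triangle bound is attained at z = 3, so in fact M(r) = 38.

M_tri(3) = 38; |p(3)| = 38; equality at z=3: yes.


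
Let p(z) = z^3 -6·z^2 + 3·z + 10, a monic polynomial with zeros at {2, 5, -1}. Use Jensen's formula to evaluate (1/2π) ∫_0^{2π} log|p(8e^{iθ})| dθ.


Zeros: -1, 2, 5; r = 8.
Inside |z| < r: -1, 2, 5. Outside (|z| ≥ r): ∅.
p(0) = 10, so log|p(0)| = log(10) = 2.3026.
Apply Jensen: I(r) = log|p(0)| + Σ_k log(r/|z_k|), summed over zeros inside |z| < r.
  log(r/|z_k|) for z_k = 2: log(8/2) = 1.3863
  log(r/|z_k|) for z_k = 5: log(8/5) = 0.4700
  log(r/|z_k|) for z_k = -1: log(8/1) = 2.0794
Sum over inside zeros: 3.9357.
I(r) = log|p(0)| + (inside sum) = 2.3026 + 3.9357 = 6.2383.
Closed form (all zeros inside, monic): I(r) = n·log(r) = 3·log(8) = 6.2383. ✓

I(r) ≈ 6.2383.


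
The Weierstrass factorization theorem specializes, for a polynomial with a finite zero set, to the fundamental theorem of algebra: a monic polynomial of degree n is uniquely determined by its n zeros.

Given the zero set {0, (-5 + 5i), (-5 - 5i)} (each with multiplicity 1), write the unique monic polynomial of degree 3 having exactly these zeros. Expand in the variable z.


The polynomial is p(z) = ∏_{α ∈ S} (z − α), where S = {0, (-5 + 5i), (-5 - 5i)}.
Expanding the product yields: p(z) = z^3 + 10·z^2 + 50·z.
Note conjugate pairs combine to real quadratics: (z − (-5+5i))(z − (-5−5i)) = z² + 10z + 50.
The resulting polynomial has degree 3 and real coefficients as required.

p(z) = z^3 + 10·z^2 + 50·z.


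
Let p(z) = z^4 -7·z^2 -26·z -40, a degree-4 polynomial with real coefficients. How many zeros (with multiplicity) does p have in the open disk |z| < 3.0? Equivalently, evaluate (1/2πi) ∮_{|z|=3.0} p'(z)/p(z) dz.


The zeros of p are: (-1 + 2i), (-1 - 2i), 4, -2.
Their magnitudes are: 2.236, 2.236, 4, 2.
Zeros with |z| < R = 3.0: (-1 + 2i), (-1 - 2i), -2.
Count = 3.
By the argument principle, (1/2πi) ∮_{|z|=R} p'(z)/p(z) dz equals exactly this count.

Number of zeros inside |z| < 3.0: 3.


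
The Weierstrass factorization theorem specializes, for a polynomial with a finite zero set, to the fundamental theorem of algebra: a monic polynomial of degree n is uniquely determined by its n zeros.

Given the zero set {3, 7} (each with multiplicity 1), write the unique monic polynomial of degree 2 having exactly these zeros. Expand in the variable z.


The polynomial is p(z) = ∏_{α ∈ S} (z − α), where S = {3, 7}.
Expanding the product yields: p(z) = z^2 -10·z + 21.
The resulting polynomial has degree 2 and real coefficients as required.

p(z) = z^2 -10·z + 21.


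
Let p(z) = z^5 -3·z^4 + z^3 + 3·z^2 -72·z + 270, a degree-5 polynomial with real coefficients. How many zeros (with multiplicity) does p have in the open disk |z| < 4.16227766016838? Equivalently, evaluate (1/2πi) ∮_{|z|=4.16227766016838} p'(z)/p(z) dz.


The zeros of p are: (3 + 1i), (3 - 1i), -3, (0 + 3i), (0 - 3i).
Their magnitudes are: 3.162, 3.162, 3, 3, 3.
Zeros with |z| < R = 4.16227766016838: (3 + 1i), (3 - 1i), -3, (0 + 3i), (0 - 3i).
Count = 5.
By the argument principle, (1/2πi) ∮_{|z|=R} p'(z)/p(z) dz equals exactly this count.

Number of zeros inside |z| < 4.16227766016838: 5.


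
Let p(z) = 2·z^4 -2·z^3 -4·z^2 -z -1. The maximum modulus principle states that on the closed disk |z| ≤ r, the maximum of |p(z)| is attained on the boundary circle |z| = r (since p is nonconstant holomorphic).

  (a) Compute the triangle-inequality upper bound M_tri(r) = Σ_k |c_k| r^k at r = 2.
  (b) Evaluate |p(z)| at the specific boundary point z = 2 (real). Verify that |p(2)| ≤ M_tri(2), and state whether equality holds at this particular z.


Coefficients: c_0 = -1, c_1 = -1, c_2 = -4, c_3 = -2, c_4 = 2. Radius r = 2.
Part (a). Triangle bound: M_tri(r) = Σ_k |c_k| r^k
  = |-1|·2^0 + |-1|·2^1 + |-4|·2^2 + |-2|·2^3 + |2|·2^4
  = 1 + 2 + 16 + 16 + 32 = 67.
This bounds M(r) := max_{|z|=r} |p(z)| from above; equality holds iff all terms c_k z^k can be made to align in phase at a single z on |z|=r.
Part (b). At z = 2 (real, on the circle |z| = r):
  p(2) = (-1)·2^0 + (-1)·2^1 + (-4)·2^2 + (-2)·2^3 + (2)·2^4 = -3.
  |p(2)| = 3.
Check: |p(2)| = 3 ≤ 67 = M_tri(2). ✓ Equality does not hold at z = 2 (the coefficients have mixed signs, so the terms do not all align in phase there).

M_tri(2) = 67; |p(2)| = 3; equality at z=2: no.


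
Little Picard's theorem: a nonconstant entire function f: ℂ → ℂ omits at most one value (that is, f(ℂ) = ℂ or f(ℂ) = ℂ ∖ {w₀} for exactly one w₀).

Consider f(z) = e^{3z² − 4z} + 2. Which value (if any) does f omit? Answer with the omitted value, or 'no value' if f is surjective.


Little Picard bounds the complement of f(ℂ) to at most one point.
The exponent g(z) = 3z² − 4z is a nonconstant polynomial, hence surjective onto ℂ. So e^{g(z)} takes every value in {e^w : w ∈ ℂ} = ℂ ∖ {0}. Adding 2 shifts the range to ℂ ∖ {2}. f omits exactly 2.

Omitted value: 2.


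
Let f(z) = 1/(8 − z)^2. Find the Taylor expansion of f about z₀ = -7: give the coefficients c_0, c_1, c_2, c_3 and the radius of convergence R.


Let w = z − z₀, so z = z₀ + w.
Then 8 − z = 8 − (z₀ + w) = (8 − z₀) − w = 15 − w.
f(z) = 1/(15 − w)^2 = (1/(15)^2) · (1 − w/(15))^{−2}.
By the binomial series (1−u)^{−2} = Σ_{n≥0} C(n+1, 1) u^n for |u|<1, with u = w/(15):
  c_n = C(n+1, 1) / (15)^(n+2).
  c_0 = 1/(15)^2 = 1/225.
  c_1 = 2/(15)^3 = 2/3375.
  c_2 = 3/(15)^4 = 1/16875.
  c_3 = 4/(15)^5 = 4/759375.
The series is valid for |w/d| < 1, i.e. |z − z₀| < |d|.
Radius of convergence: R = |8 − z₀| = |15| = 15 (distance from z₀ to the singularity z = 8).

c_0 = 1/225, c_1 = 2/3375, c_2 = 1/16875, c_3 = 4/759375; R = 15.


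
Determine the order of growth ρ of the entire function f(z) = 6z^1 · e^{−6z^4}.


M(r) = max_{|z|=r} |6|·|z|^1·|e^{−6z^4}| = 6·r^1 · e^{6r^4} (the factors attain their maxima compatibly on |z|=r). Then log M(r) = log 6 + 1·log r + 6r^4, dominated by the last term, so log log M(r) ~ 4·log r. The polynomial factor 6z^1 contributes only a log r term and does not affect the order. ρ = 4.
Therefore ρ = 4.

Order ρ = 4.


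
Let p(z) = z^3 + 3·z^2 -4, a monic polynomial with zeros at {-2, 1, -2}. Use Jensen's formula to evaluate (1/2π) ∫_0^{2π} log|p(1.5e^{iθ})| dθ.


Zeros: -2, -2, 1; r = 1.5.
Inside |z| < r: 1. Outside (|z| ≥ r): -2, -2.
p(0) = -4, so log|p(0)| = log(4) = 1.3863.
Apply Jensen: I(r) = log|p(0)| + Σ_k log(r/|z_k|), summed over zeros inside |z| < r.
  log(r/|z_k|) for z_k = 1: log(1.5/1) = 0.4055
  Outside zeros (-2, -2) contribute nothing to the Jensen sum.
Sum over inside zeros: 0.4055.
I(r) = log|p(0)| + (inside sum) = 1.3863 + 0.4055 = 1.7918.
Note: since some zeros are outside |z| ≤ r, the simplified n·log(r) form does NOT apply — only the inside zeros contribute.

I(r) ≈ 1.7918.


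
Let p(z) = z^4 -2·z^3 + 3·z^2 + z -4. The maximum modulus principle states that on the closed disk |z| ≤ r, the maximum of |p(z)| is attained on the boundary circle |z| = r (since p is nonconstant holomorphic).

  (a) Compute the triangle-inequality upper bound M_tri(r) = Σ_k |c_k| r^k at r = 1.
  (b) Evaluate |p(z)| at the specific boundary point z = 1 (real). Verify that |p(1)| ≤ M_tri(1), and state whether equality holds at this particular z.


Coefficients: c_0 = -4, c_1 = 1, c_2 = 3, c_3 = -2, c_4 = 1. Radius r = 1.
Part (a). Triangle bound: M_tri(r) = Σ_k |c_k| r^k
  = |-4|·1^0 + |1|·1^1 + |3|·1^2 + |-2|·1^3 + |1|·1^4
  = 4 + 1 + 3 + 2 + 1 = 11.
This bounds M(r) := max_{|z|=r} |p(z)| from above; equality holds iff all terms c_k z^k can be made to align in phase at a single z on |z|=r.
Part (b). At z = 1 (real, on the circle |z| = r):
  p(1) = (-4)·1^0 + (1)·1^1 + (3)·1^2 + (-2)·1^3 + (1)·1^4 = -1.
  |p(1)| = 1.
Check: |p(1)| = 1 ≤ 11 = M_tri(1). ✓ Equality does not hold at z = 1 (the coefficients have mixed signs, so the terms do not all align in phase there).

M_tri(1) = 11; |p(1)| = 1; equality at z=1: no.


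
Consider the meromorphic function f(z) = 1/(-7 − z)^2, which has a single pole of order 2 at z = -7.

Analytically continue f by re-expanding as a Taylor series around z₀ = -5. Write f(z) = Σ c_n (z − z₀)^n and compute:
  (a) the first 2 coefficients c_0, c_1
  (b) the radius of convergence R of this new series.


Let w = z − z₀, so z = z₀ + w.
Then -7 − z = -7 − (z₀ + w) = (-7 − z₀) − w = -2 − w.
f(z) = 1/(-2 − w)^2 = (1/(-2)^2) · (1 − w/(-2))^{−2}.
By the binomial series (1−u)^{−2} = Σ_{n≥0} C(n+1, 1) u^n for |u|<1, with u = w/(-2):
  c_n = C(n+1, 1) / (-2)^(n+2).
  c_0 = 1/(-2)^2 = 1/4.
  c_1 = 2/(-2)^3 = -1/4.
The series is valid for |w/d| < 1, i.e. |z − z₀| < |d|.
Radius of convergence: R = |-7 − z₀| = |-2| = 2 (distance from z₀ to the singularity z = -7).

c_0 = 1/4, c_1 = -1/4; R = 2.


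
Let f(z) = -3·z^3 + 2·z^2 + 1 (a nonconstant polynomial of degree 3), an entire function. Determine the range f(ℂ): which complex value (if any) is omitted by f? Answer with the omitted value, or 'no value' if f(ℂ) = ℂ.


Little Picard bounds the complement of f(ℂ) to at most one point.
For every w ∈ ℂ, the equation p(z) − w = 0 is a nonconstant polynomial in z and hence has at least one root by the fundamental theorem of algebra. So p is surjective onto ℂ, omitting no value.

Omitted value: no value.


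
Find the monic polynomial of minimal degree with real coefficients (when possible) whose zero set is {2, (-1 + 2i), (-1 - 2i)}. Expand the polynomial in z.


The polynomial is p(z) = ∏_{α ∈ S} (z − α), where S = {2, (-1 + 2i), (-1 - 2i)}.
Expanding the product yields: p(z) = z^3 + z -10.
Note conjugate pairs combine to real quadratics: (z − (-1+2i))(z − (-1−2i)) = z² + 2z + 5.
The resulting polynomial has degree 3 and real coefficients as required.

p(z) = z^3 + z -10.


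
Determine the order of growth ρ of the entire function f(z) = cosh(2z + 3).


cosh(w) is a linear combination of e^{iw} and e^{−iw} (or e^w, e^{−w} in the hyperbolic case), so |cosh(w)| ≤ e^{|w|}. With w = 2z + 3, |w| ≤ 2|z| + 3 = 2r + 3 on |z| = r, giving M(r) ≤ e^{2r + 3}, so ρ ≤ 1. On a suitable ray (z = it for sin/cos; z = t for sinh/cosh, t real → ∞), |cosh(2z + 3)| grows like e^{2|t|}/2, so ρ ≥ 1. Hence ρ = 1.
Therefore ρ = 1.

Order ρ = 1.


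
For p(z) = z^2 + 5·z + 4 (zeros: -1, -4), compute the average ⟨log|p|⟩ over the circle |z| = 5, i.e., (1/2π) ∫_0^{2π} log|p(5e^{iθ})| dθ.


Zeros: -4, -1; r = 5.
Inside |z| < r: -4, -1. Outside (|z| ≥ r): ∅.
p(0) = 4, so log|p(0)| = log(4) = 1.3863.
Apply Jensen: I(r) = log|p(0)| + Σ_k log(r/|z_k|), summed over zeros inside |z| < r.
  log(r/|z_k|) for z_k = -1: log(5/1) = 1.6094
  log(r/|z_k|) for z_k = -4: log(5/4) = 0.2231
Sum over inside zeros: 1.8326.
I(r) = log|p(0)| + (inside sum) = 1.3863 + 1.8326 = 3.2189.
Closed form (all zeros inside, monic): I(r) = n·log(r) = 2·log(5) = 3.2189. ✓

I(r) ≈ 3.2189.


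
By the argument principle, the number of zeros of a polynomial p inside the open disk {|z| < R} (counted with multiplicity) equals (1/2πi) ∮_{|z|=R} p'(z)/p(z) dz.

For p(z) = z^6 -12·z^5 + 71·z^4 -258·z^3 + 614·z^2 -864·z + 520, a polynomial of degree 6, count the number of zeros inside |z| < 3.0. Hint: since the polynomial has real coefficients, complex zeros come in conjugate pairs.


The zeros of p are: (3 + 2i), (3 - 2i), 2, (1 + 3i), (1 - 3i), 2.
Their magnitudes are: 3.606, 3.606, 2, 3.162, 3.162, 2.
Zeros with |z| < R = 3.0: 2, 2.
Count = 2.
By the argument principle, (1/2πi) ∮_{|z|=R} p'(z)/p(z) dz equals exactly this count.

Number of zeros inside |z| < 3.0: 2.


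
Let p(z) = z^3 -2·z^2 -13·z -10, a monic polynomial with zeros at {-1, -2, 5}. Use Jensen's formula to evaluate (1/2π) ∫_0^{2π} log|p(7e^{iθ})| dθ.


Zeros: -2, -1, 5; r = 7.
Inside |z| < r: -2, -1, 5. Outside (|z| ≥ r): ∅.
p(0) = -10, so log|p(0)| = log(10) = 2.3026.
Apply Jensen: I(r) = log|p(0)| + Σ_k log(r/|z_k|), summed over zeros inside |z| < r.
  log(r/|z_k|) for z_k = -1: log(7/1) = 1.9459
  log(r/|z_k|) for z_k = -2: log(7/2) = 1.2528
  log(r/|z_k|) for z_k = 5: log(7/5) = 0.3365
Sum over inside zeros: 3.5351.
I(r) = log|p(0)| + (inside sum) = 2.3026 + 3.5351 = 5.8377.
Closed form (all zeros inside, monic): I(r) = n·log(r) = 3·log(7) = 5.8377. ✓

I(r) ≈ 5.8377.


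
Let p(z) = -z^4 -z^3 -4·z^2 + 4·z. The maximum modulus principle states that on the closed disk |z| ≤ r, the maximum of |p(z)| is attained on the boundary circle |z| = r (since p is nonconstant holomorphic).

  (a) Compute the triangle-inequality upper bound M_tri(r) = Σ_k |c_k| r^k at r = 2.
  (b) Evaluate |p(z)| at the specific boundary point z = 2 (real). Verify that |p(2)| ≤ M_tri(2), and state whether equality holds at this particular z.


Coefficients: c_0 = 0, c_1 = 4, c_2 = -4, c_3 = -1, c_4 = -1. Radius r = 2.
Part (a). Triangle bound: M_tri(r) = Σ_k |c_k| r^k
  = |0|·2^0 + |4|·2^1 + |-4|·2^2 + |-1|·2^3 + |-1|·2^4
  = 0 + 8 + 16 + 8 + 16 = 48.
This bounds M(r) := max_{|z|=r} |p(z)| from above; equality holds iff all terms c_k z^k can be made to align in phase at a single z on |z|=r.
Part (b). At z = 2 (real, on the circle |z| = r):
  p(2) = (0)·2^0 + (4)·2^1 + (-4)·2^2 + (-1)·2^3 + (-1)·2^4 = -32.
  |p(2)| = 32.
Check: |p(2)| = 32 ≤ 48 = M_tri(2). ✓ Equality does not hold at z = 2 (the coefficients have mixed signs, so the terms do not all align in phase there).

M_tri(2) = 48; |p(2)| = 32; equality at z=2: no.


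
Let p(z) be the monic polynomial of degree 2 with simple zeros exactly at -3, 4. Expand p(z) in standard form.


The polynomial is p(z) = ∏_{α ∈ S} (z − α), where S = {-3, 4}.
Expanding the product yields: p(z) = z^2 -z -12.
The resulting polynomial has degree 2 and real coefficients as required.

p(z) = z^2 -z -12.


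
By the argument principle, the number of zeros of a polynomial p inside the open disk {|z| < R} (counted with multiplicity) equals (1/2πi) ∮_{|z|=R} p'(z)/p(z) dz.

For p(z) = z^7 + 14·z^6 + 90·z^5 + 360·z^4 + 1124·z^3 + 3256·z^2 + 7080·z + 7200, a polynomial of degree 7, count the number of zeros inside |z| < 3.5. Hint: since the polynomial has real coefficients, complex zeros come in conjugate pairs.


The zeros of p are: (-3 + 3i), (-3 - 3i), -4, (1 + 3i), (1 - 3i), (-3 + 1i), (-3 - 1i).
Their magnitudes are: 4.243, 4.243, 4, 3.162, 3.162, 3.162, 3.162.
Zeros with |z| < R = 3.5: (1 + 3i), (1 - 3i), (-3 + 1i), (-3 - 1i).
Count = 4.
By the argument principle, (1/2πi) ∮_{|z|=R} p'(z)/p(z) dz equals exactly this count.

Number of zeros inside |z| < 3.5: 4.


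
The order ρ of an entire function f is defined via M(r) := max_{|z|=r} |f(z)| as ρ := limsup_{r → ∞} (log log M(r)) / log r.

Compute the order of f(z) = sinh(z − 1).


sinh(w) is a linear combination of e^{iw} and e^{−iw} (or e^w, e^{−w} in the hyperbolic case), so |sinh(w)| ≤ e^{|w|}. With w = z − 1, |w| ≤ 1|z| + 1 = 1r + 1 on |z| = r, giving M(r) ≤ e^{1r + 1}, so ρ ≤ 1. On a suitable ray (z = it for sin/cos; z = t for sinh/cosh, t real → ∞), |sinh(z − 1)| grows like e^{1|t|}/2, so ρ ≥ 1. Hence ρ = 1.
Therefore ρ = 1.

Order ρ = 1.


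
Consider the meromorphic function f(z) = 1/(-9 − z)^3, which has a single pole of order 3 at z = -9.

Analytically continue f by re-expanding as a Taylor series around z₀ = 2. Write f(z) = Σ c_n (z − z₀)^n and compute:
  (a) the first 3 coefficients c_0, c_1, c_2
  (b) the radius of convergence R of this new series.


Let w = z − z₀, so z = z₀ + w.
Then -9 − z = -9 − (z₀ + w) = (-9 − z₀) − w = -11 − w.
f(z) = 1/(-11 − w)^3 = (1/(-11)^3) · (1 − w/(-11))^{−3}.
By the binomial series (1−u)^{−3} = Σ_{n≥0} C(n+2, 2) u^n for |u|<1, with u = w/(-11):
  c_n = C(n+2, 2) / (-11)^(n+3).
  c_0 = 1/(-11)^3 = -1/1331.
  c_1 = 3/(-11)^4 = 3/14641.
  c_2 = 6/(-11)^5 = -6/161051.
The series is valid for |w/d| < 1, i.e. |z − z₀| < |d|.
Radius of convergence: R = |-9 − z₀| = |-11| = 11 (distance from z₀ to the singularity z = -9).

c_0 = -1/1331, c_1 = 3/14641, c_2 = -6/161051; R = 11.


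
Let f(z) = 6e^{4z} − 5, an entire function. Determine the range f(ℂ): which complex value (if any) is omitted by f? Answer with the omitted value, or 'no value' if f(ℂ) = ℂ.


Little Picard bounds the complement of f(ℂ) to at most one point.
e^{4z} is never zero on ℂ, so 6·e^{4z} takes every value in ℂ ∖ {0}. Adding -5 shifts the range to ℂ ∖ {-5}. Thus f omits exactly the value -5.

Omitted value: -5.


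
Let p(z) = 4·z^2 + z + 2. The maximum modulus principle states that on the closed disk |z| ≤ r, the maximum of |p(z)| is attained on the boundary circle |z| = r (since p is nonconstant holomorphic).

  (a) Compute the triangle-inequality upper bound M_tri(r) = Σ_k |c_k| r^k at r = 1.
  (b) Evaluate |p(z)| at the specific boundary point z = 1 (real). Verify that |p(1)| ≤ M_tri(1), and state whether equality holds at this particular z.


Coefficients: c_0 = 2, c_1 = 1, c_2 = 4. Radius r = 1.
Part (a). Triangle bound: M_tri(r) = Σ_k |c_k| r^k
  = |2|·1^0 + |1|·1^1 + |4|·1^2
  = 2 + 1 + 4 = 7.
This bounds M(r) := max_{|z|=r} |p(z)| from above; equality holds iff all terms c_k z^k can be made to align in phase at a single z on |z|=r.
Part (b). At z = 1 (real, on the circle |z| = r):
  p(1) = (2)·1^0 + (1)·1^1 + (4)·1^2 = 7.
  |p(1)| = 7.
Since all nonzero coefficients share the same sign, |p(1)| = 7 = M_tri(1); the triangle bound is attained at z = 1, so in fact M(r) = 7.

M_tri(1) = 7; |p(1)| = 7; equality at z=1: yes.


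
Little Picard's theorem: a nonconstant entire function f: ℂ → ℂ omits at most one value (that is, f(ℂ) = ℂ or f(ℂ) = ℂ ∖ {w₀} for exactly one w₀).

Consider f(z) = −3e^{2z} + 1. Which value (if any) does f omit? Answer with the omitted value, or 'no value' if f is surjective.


Little Picard bounds the complement of f(ℂ) to at most one point.
e^{2z} is never zero on ℂ, so -3·e^{2z} takes every value in ℂ ∖ {0}. Adding 1 shifts the range to ℂ ∖ {1}. Thus f omits exactly the value 1.

Omitted value: 1.


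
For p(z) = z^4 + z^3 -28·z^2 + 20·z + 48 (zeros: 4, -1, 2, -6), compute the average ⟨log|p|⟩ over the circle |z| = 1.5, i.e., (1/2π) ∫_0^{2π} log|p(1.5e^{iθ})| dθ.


Zeros: -6, -1, 2, 4; r = 1.5.
Inside |z| < r: -1. Outside (|z| ≥ r): -6, 2, 4.
p(0) = 48, so log|p(0)| = log(48) = 3.8712.
Apply Jensen: I(r) = log|p(0)| + Σ_k log(r/|z_k|), summed over zeros inside |z| < r.
  log(r/|z_k|) for z_k = -1: log(1.5/1) = 0.4055
  Outside zeros (-6, 2, 4) contribute nothing to the Jensen sum.
Sum over inside zeros: 0.4055.
I(r) = log|p(0)| + (inside sum) = 3.8712 + 0.4055 = 4.2767.
Note: since some zeros are outside |z| ≤ r, the simplified n·log(r) form does NOT apply — only the inside zeros contribute.

I(r) ≈ 4.2767.


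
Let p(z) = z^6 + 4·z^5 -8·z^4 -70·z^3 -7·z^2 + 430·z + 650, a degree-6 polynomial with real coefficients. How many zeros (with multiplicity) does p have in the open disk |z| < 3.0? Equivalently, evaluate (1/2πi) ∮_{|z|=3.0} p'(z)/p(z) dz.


The zeros of p are: (3 + 1i), (3 - 1i), (-3 + 2i), (-3 - 2i), (-2 + 1i), (-2 - 1i).
Their magnitudes are: 3.162, 3.162, 3.606, 3.606, 2.236, 2.236.
Zeros with |z| < R = 3.0: (-2 + 1i), (-2 - 1i).
Count = 2.
By the argument principle, (1/2πi) ∮_{|z|=R} p'(z)/p(z) dz equals exactly this count.

Number of zeros inside |z| < 3.0: 2.


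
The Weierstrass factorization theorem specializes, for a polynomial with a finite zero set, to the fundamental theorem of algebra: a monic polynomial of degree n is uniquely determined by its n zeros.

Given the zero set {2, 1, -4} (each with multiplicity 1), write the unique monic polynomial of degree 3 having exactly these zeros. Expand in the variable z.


The polynomial is p(z) = ∏_{α ∈ S} (z − α), where S = {2, 1, -4}.
Expanding the product yields: p(z) = z^3 + z^2 -10·z + 8.
The resulting polynomial has degree 3 and real coefficients as required.

p(z) = z^3 + z^2 -10·z + 8.


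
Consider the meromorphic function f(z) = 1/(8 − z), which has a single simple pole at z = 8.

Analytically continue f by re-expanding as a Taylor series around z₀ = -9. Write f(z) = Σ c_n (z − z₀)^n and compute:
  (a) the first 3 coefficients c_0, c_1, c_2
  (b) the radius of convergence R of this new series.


Let w = z − z₀, so z = z₀ + w.
Then 8 − z = 8 − (z₀ + w) = (8 − z₀) − w = 17 − w.
f(z) = 1/(17 − w) = (1/(17)) · 1/(1 − w/(17)) = Σ_{n≥0} w^n / (17)^(n+1).
So c_n = 1/(17)^(n+1):
  c_0 = 1/(17)^1 = 1/17.
  c_1 = 1/(17)^2 = 1/289.
  c_2 = 1/(17)^3 = 1/4913.
The series is valid for |w/d| < 1, i.e. |z − z₀| < |d|.
Radius of convergence: R = |8 − z₀| = |17| = 17 (distance from z₀ to the singularity z = 8).

c_0 = 1/17, c_1 = 1/289, c_2 = 1/4913; R = 17.


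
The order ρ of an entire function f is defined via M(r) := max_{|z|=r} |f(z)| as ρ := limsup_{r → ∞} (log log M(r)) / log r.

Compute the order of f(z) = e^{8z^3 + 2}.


|e^{8z^3 + 2}| = e^{Re(8·z^3) + 2} ≤ e^{8|z|^3 + 2} = e^{8r^3 + 2} on |z| = r, so ρ ≤ 3. Choosing z on |z|=r so that 8·z^3 is real positive (always possible by picking arg z appropriately) gives |f(z)| = e^{8r^3 + 2}, matching the bound. The additive constant 2 does not affect log log M(r) ~ 3·log r. Hence ρ = 3.
Therefore ρ = 3.

Order ρ = 3.


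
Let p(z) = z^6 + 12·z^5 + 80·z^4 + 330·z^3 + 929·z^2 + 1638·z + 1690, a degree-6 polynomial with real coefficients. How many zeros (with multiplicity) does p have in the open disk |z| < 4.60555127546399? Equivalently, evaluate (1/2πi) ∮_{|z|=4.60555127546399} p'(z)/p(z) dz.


The zeros of p are: (-1 + 3i), (-1 - 3i), (-2 + 3i), (-2 - 3i), (-3 + 2i), (-3 - 2i).
Their magnitudes are: 3.162, 3.162, 3.606, 3.606, 3.606, 3.606.
Zeros with |z| < R = 4.60555127546399: (-1 + 3i), (-1 - 3i), (-2 + 3i), (-2 - 3i), (-3 + 2i), (-3 - 2i).
Count = 6.
By the argument principle, (1/2πi) ∮_{|z|=R} p'(z)/p(z) dz equals exactly this count.

Number of zeros inside |z| < 4.60555127546399: 6.


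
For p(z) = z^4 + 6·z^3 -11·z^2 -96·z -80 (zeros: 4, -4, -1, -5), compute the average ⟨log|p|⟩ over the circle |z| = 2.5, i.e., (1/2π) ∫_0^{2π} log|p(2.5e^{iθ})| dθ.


Zeros: -5, -4, -1, 4; r = 2.5.
Inside |z| < r: -1. Outside (|z| ≥ r): -5, -4, 4.
p(0) = -80, so log|p(0)| = log(80) = 4.3820.
Apply Jensen: I(r) = log|p(0)| + Σ_k log(r/|z_k|), summed over zeros inside |z| < r.
  log(r/|z_k|) for z_k = -1: log(2.5/1) = 0.9163
  Outside zeros (-5, -4, 4) contribute nothing to the Jensen sum.
Sum over inside zeros: 0.9163.
I(r) = log|p(0)| + (inside sum) = 4.3820 + 0.9163 = 5.2983.
Note: since some zeros are outside |z| ≤ r, the simplified n·log(r) form does NOT apply — only the inside zeros contribute.

I(r) ≈ 5.2983.


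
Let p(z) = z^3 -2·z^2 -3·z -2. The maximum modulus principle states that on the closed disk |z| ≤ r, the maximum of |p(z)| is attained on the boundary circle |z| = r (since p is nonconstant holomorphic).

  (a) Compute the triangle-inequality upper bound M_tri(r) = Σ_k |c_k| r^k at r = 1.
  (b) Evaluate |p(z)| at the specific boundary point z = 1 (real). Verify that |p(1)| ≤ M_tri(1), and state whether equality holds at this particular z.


Coefficients: c_0 = -2, c_1 = -3, c_2 = -2, c_3 = 1. Radius r = 1.
Part (a). Triangle bound: M_tri(r) = Σ_k |c_k| r^k
  = |-2|·1^0 + |-3|·1^1 + |-2|·1^2 + |1|·1^3
  = 2 + 3 + 2 + 1 = 8.
This bounds M(r) := max_{|z|=r} |p(z)| from above; equality holds iff all terms c_k z^k can be made to align in phase at a single z on |z|=r.
Part (b). At z = 1 (real, on the circle |z| = r):
  p(1) = (-2)·1^0 + (-3)·1^1 + (-2)·1^2 + (1)·1^3 = -6.
  |p(1)| = 6.
Check: |p(1)| = 6 ≤ 8 = M_tri(1). ✓ Equality does not hold at z = 1 (the coefficients have mixed signs, so the terms do not all align in phase there).

M_tri(1) = 8; |p(1)| = 6; equality at z=1: no.


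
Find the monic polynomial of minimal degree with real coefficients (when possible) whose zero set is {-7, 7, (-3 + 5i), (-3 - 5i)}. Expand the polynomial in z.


The polynomial is p(z) = ∏_{α ∈ S} (z − α), where S = {-7, 7, (-3 + 5i), (-3 - 5i)}.
Expanding the product yields: p(z) = z^4 + 6·z^3 -15·z^2 -294·z -1666.
Note conjugate pairs combine to real quadratics: (z − (-3+5i))(z − (-3−5i)) = z² + 6z + 34.
The resulting polynomial has degree 4 and real coefficients as required.

p(z) = z^4 + 6·z^3 -15·z^2 -294·z -1666.


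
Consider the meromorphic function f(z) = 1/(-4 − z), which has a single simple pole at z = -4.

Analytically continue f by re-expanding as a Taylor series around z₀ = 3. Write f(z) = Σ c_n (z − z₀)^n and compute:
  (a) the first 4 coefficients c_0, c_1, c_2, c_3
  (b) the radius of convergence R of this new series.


Let w = z − z₀, so z = z₀ + w.
Then -4 − z = -4 − (z₀ + w) = (-4 − z₀) − w = -7 − w.
f(z) = 1/(-7 − w) = (1/(-7)) · 1/(1 − w/(-7)) = Σ_{n≥0} w^n / (-7)^(n+1).
So c_n = 1/(-7)^(n+1):
  c_0 = 1/(-7)^1 = -1/7.
  c_1 = 1/(-7)^2 = 1/49.
  c_2 = 1/(-7)^3 = -1/343.
  c_3 = 1/(-7)^4 = 1/2401.
The series is valid for |w/d| < 1, i.e. |z − z₀| < |d|.
Radius of convergence: R = |-4 − z₀| = |-7| = 7 (distance from z₀ to the singularity z = -4).

c_0 = -1/7, c_1 = 1/49, c_2 = -1/343, c_3 = 1/2401; R = 7.


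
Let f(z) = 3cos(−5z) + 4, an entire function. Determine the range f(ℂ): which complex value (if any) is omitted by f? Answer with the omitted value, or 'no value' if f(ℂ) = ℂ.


Little Picard bounds the complement of f(ℂ) to at most one point.
cos is entire and surjective onto ℂ: for every w ∈ ℂ, cos(ζ) = w has a solution ζ ∈ ℂ (e.g., via the complex inverse arccos). With ζ = −5z this gives z = ζ/(-5). Then 3·cos(−5z) takes every value in 3·ℂ = ℂ, and adding 4 is a bijection of ℂ. So f is surjective and omits no value. (Note: only on the real line is cos bounded by [−1, 1].)

Omitted value: no value.


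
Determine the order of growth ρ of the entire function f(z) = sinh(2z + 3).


sinh(w) is a linear combination of e^{iw} and e^{−iw} (or e^w, e^{−w} in the hyperbolic case), so |sinh(w)| ≤ e^{|w|}. With w = 2z + 3, |w| ≤ 2|z| + 3 = 2r + 3 on |z| = r, giving M(r) ≤ e^{2r + 3}, so ρ ≤ 1. On a suitable ray (z = it for sin/cos; z = t for sinh/cosh, t real → ∞), |sinh(2z + 3)| grows like e^{2|t|}/2, so ρ ≥ 1. Hence ρ = 1.
Therefore ρ = 1.

Order ρ = 1.


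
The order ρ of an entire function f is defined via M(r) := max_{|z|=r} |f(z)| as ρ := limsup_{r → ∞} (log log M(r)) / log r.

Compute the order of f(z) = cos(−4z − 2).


cos(w) is a linear combination of e^{iw} and e^{−iw} (or e^w, e^{−w} in the hyperbolic case), so |cos(w)| ≤ e^{|w|}. With w = −4z − 2, |w| ≤ 4|z| + 2 = 4r + 2 on |z| = r, giving M(r) ≤ e^{4r + 2}, so ρ ≤ 1. On a suitable ray (z = it for sin/cos; z = t for sinh/cosh, t real → ∞), |cos(−4z − 2)| grows like e^{4|t|}/2, so ρ ≥ 1. Hence ρ = 1.
Therefore ρ = 1.

Order ρ = 1.


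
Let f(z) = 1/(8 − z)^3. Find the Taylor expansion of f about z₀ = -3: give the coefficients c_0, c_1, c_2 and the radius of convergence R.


Let w = z − z₀, so z = z₀ + w.
Then 8 − z = 8 − (z₀ + w) = (8 − z₀) − w = 11 − w.
f(z) = 1/(11 − w)^3 = (1/(11)^3) · (1 − w/(11))^{−3}.
By the binomial series (1−u)^{−3} = Σ_{n≥0} C(n+2, 2) u^n for |u|<1, with u = w/(11):
  c_n = C(n+2, 2) / (11)^(n+3).
  c_0 = 1/(11)^3 = 1/1331.
  c_1 = 3/(11)^4 = 3/14641.
  c_2 = 6/(11)^5 = 6/161051.
The series is valid for |w/d| < 1, i.e. |z − z₀| < |d|.
Radius of convergence: R = |8 − z₀| = |11| = 11 (distance from z₀ to the singularity z = 8).

c_0 = 1/1331, c_1 = 3/14641, c_2 = 6/161051; R = 11.


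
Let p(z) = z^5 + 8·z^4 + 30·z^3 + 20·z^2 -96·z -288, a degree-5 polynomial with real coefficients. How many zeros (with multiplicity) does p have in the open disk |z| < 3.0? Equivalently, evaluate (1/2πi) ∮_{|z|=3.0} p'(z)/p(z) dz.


The zeros of p are: (-2 + 2i), (-2 - 2i), 2, (-3 + 3i), (-3 - 3i).
Their magnitudes are: 2.828, 2.828, 2, 4.243, 4.243.
Zeros with |z| < R = 3.0: (-2 + 2i), (-2 - 2i), 2.
Count = 3.
By the argument principle, (1/2πi) ∮_{|z|=R} p'(z)/p(z) dz equals exactly this count.

Number of zeros inside |z| < 3.0: 3.


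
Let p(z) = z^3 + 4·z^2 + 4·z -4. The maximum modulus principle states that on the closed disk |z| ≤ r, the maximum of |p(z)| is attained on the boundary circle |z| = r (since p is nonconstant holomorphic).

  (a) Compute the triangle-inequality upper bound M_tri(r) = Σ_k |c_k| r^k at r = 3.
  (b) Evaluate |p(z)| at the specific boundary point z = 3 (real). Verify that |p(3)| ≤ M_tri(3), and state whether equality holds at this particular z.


Coefficients: c_0 = -4, c_1 = 4, c_2 = 4, c_3 = 1. Radius r = 3.
Part (a). Triangle bound: M_tri(r) = Σ_k |c_k| r^k
  = |-4|·3^0 + |4|·3^1 + |4|·3^2 + |1|·3^3
  = 4 + 12 + 36 + 27 = 79.
This bounds M(r) := max_{|z|=r} |p(z)| from above; equality holds iff all terms c_k z^k can be made to align in phase at a single z on |z|=r.
Part (b). At z = 3 (real, on the circle |z| = r):
  p(3) = (-4)·3^0 + (4)·3^1 + (4)·3^2 + (1)·3^3 = 71.
  |p(3)| = 71.
Check: |p(3)| = 71 ≤ 79 = M_tri(3). ✓ Equality does not hold at z = 3 (the coefficients have mixed signs, so the terms do not all align in phase there).

M_tri(3) = 79; |p(3)| = 71; equality at z=3: no.


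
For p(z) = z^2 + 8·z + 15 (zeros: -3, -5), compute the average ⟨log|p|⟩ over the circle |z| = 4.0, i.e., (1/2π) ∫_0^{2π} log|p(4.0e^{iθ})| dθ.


Zeros: -5, -3; r = 4.0.
Inside |z| < r: -3. Outside (|z| ≥ r): -5.
p(0) = 15, so log|p(0)| = log(15) = 2.7081.
Apply Jensen: I(r) = log|p(0)| + Σ_k log(r/|z_k|), summed over zeros inside |z| < r.
  log(r/|z_k|) for z_k = -3: log(4.0/3) = 0.2877
  Outside zeros (-5) contribute nothing to the Jensen sum.
Sum over inside zeros: 0.2877.
I(r) = log|p(0)| + (inside sum) = 2.7081 + 0.2877 = 2.9957.
Note: since some zeros are outside |z| ≤ r, the simplified n·log(r) form does NOT apply — only the inside zeros contribute.

I(r) ≈ 2.9957.


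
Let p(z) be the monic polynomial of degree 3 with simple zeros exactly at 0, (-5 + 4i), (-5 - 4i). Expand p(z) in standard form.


The polynomial is p(z) = ∏_{α ∈ S} (z − α), where S = {0, (-5 + 4i), (-5 - 4i)}.
Expanding the product yields: p(z) = z^3 + 10·z^2 + 41·z.
Note conjugate pairs combine to real quadratics: (z − (-5+4i))(z − (-5−4i)) = z² + 10z + 41.
The resulting polynomial has degree 3 and real coefficients as required.

p(z) = z^3 + 10·z^2 + 41·z.


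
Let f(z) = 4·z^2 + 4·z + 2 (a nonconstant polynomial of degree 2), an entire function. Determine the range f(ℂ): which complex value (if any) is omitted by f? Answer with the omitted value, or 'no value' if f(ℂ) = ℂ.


Little Picard bounds the complement of f(ℂ) to at most one point.
For every w ∈ ℂ, the equation p(z) − w = 0 is a nonconstant polynomial in z and hence has at least one root by the fundamental theorem of algebra. So p is surjective onto ℂ, omitting no value.

Omitted value: no value.


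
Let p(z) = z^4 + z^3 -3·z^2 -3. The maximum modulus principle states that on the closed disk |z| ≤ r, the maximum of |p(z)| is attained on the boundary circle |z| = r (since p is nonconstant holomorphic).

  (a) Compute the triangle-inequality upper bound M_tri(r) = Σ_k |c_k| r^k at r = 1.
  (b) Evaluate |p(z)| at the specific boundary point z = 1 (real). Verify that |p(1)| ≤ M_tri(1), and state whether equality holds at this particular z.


Coefficients: c_0 = -3, c_1 = 0, c_2 = -3, c_3 = 1, c_4 = 1. Radius r = 1.
Part (a). Triangle bound: M_tri(r) = Σ_k |c_k| r^k
  = |-3|·1^0 + |0|·1^1 + |-3|·1^2 + |1|·1^3 + |1|·1^4
  = 3 + 0 + 3 + 1 + 1 = 8.
This bounds M(r) := max_{|z|=r} |p(z)| from above; equality holds iff all terms c_k z^k can be made to align in phase at a single z on |z|=r.
Part (b). At z = 1 (real, on the circle |z| = r):
  p(1) = (-3)·1^0 + (0)·1^1 + (-3)·1^2 + (1)·1^3 + (1)·1^4 = -4.
  |p(1)| = 4.
Check: |p(1)| = 4 ≤ 8 = M_tri(1). ✓ Equality does not hold at z = 1 (the coefficients have mixed signs, so the terms do not all align in phase there).

M_tri(1) = 8; |p(1)| = 4; equality at z=1: no.


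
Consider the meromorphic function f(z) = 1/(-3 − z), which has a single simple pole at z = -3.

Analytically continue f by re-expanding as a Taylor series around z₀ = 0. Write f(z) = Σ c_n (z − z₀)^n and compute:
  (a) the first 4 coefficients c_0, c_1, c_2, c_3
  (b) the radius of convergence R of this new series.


Let w = z − z₀, so z = z₀ + w.
Then -3 − z = -3 − (z₀ + w) = (-3 − z₀) − w = -3 − w.
f(z) = 1/(-3 − w) = (1/(-3)) · 1/(1 − w/(-3)) = Σ_{n≥0} w^n / (-3)^(n+1).
So c_n = 1/(-3)^(n+1):
  c_0 = 1/(-3)^1 = -1/3.
  c_1 = 1/(-3)^2 = 1/9.
  c_2 = 1/(-3)^3 = -1/27.
  c_3 = 1/(-3)^4 = 1/81.
The series is valid for |w/d| < 1, i.e. |z − z₀| < |d|.
Radius of convergence: R = |-3 − z₀| = |-3| = 3 (distance from z₀ to the singularity z = -3).

c_0 = -1/3, c_1 = 1/9, c_2 = -1/27, c_3 = 1/81; R = 3.


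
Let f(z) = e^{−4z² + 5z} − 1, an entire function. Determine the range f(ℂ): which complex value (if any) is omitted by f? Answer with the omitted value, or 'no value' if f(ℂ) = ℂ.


Little Picard bounds the complement of f(ℂ) to at most one point.
The exponent g(z) = −4z² + 5z is a nonconstant polynomial, hence surjective onto ℂ. So e^{g(z)} takes every value in {e^w : w ∈ ℂ} = ℂ ∖ {0}. Adding -1 shifts the range to ℂ ∖ {-1}. f omits exactly -1.

Omitted value: -1.


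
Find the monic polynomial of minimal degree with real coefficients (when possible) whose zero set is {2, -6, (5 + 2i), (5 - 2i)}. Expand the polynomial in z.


The polynomial is p(z) = ∏_{α ∈ S} (z − α), where S = {2, -6, (5 + 2i), (5 - 2i)}.
Expanding the product yields: p(z) = z^4 -6·z^3 -23·z^2 + 236·z -348.
Note conjugate pairs combine to real quadratics: (z − (5+2i))(z − (5−2i)) = z² − 10z + 29.
The resulting polynomial has degree 4 and real coefficients as required.

p(z) = z^4 -6·z^3 -23·z^2 + 236·z -348.


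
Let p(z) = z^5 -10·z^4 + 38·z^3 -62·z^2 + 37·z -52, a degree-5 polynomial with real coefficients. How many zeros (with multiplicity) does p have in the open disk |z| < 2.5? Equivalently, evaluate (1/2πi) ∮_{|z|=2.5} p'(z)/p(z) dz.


The zeros of p are: (0 + 1i), (0 - 1i), (3 + 2i), (3 - 2i), 4.
Their magnitudes are: 1, 1, 3.606, 3.606, 4.
Zeros with |z| < R = 2.5: (0 + 1i), (0 - 1i).
Count = 2.
By the argument principle, (1/2πi) ∮_{|z|=R} p'(z)/p(z) dz equals exactly this count.

Number of zeros inside |z| < 2.5: 2.


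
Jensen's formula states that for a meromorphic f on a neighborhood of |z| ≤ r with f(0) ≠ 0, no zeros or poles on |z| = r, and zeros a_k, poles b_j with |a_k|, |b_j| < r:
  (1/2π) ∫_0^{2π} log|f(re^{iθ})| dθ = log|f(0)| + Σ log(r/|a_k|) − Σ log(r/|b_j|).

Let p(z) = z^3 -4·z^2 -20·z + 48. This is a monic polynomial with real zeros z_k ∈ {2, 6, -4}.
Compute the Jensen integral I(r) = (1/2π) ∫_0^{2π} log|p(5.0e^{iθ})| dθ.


Zeros: -4, 2, 6; r = 5.0.
Inside |z| < r: -4, 2. Outside (|z| ≥ r): 6.
p(0) = 48, so log|p(0)| = log(48) = 3.8712.
Apply Jensen: I(r) = log|p(0)| + Σ_k log(r/|z_k|), summed over zeros inside |z| < r.
  log(r/|z_k|) for z_k = 2: log(5.0/2) = 0.9163
  log(r/|z_k|) for z_k = -4: log(5.0/4) = 0.2231
  Outside zeros (6) contribute nothing to the Jensen sum.
Sum over inside zeros: 1.1394.
I(r) = log|p(0)| + (inside sum) = 3.8712 + 1.1394 = 5.0106.
Note: since some zeros are outside |z| ≤ r, the simplified n·log(r) form does NOT apply — only the inside zeros contribute.

I(r) ≈ 5.0106.


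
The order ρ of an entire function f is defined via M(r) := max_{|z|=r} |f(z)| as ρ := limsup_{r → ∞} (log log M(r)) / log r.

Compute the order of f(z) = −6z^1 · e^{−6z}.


M(r) = max_{|z|=r} |-6|·|z|^1·|e^{−6z}| = 6·r^1 · e^{6r^1} (the factors attain their maxima compatibly on |z|=r). Then log M(r) = log 6 + 1·log r + 6r^1, dominated by the last term, so log log M(r) ~ 1·log r. The polynomial factor -6z^1 contributes only a log r term and does not affect the order. ρ = 1.
Therefore ρ = 1.

Order ρ = 1.
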